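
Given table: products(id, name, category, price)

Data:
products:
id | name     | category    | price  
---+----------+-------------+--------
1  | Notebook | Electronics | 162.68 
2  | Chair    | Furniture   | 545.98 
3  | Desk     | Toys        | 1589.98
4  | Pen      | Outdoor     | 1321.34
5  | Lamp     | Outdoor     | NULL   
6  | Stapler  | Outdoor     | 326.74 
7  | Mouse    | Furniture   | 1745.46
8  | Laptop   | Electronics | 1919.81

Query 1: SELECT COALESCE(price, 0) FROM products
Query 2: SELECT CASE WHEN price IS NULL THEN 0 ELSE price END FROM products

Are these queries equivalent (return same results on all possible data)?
Yes, equivalent

Both queries return: [(0,), (162.68,), (326.74,), (545.98,), (1321.34,), (1589.98,), (1745.46,), (1919.81,)]

Reason: COALESCE vs CASE for NULL handling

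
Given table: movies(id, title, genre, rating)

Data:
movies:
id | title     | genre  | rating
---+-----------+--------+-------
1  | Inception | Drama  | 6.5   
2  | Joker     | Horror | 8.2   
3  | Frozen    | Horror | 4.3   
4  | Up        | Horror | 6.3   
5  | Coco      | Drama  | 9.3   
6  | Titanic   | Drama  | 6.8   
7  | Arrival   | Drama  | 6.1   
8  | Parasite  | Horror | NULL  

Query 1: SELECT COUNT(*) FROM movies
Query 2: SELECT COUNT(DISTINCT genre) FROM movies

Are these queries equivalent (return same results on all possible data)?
No, not equivalent

Query 1 returns: [(8,)]
Query 2 returns: [(2,)]

Reason: COUNT(*) counts rows, COUNT(DISTINCT genre) counts unique genres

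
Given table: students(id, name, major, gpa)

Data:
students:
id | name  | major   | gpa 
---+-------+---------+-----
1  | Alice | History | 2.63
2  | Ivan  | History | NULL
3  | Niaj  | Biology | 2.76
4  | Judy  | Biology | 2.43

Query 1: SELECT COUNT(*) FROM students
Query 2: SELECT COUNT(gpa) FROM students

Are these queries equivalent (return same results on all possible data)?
No, not equivalent

Query 1 returns: [(4,)]
Query 2 returns: [(3,)]

Reason: COUNT(*) includes NULLs, COUNT(column) excludes them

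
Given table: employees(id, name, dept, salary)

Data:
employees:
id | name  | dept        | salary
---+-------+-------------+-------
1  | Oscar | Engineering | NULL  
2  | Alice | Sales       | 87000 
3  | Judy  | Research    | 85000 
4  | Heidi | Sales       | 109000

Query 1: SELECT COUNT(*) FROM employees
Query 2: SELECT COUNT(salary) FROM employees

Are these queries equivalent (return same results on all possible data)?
No, not equivalent

Query 1 returns: [(4,)]
Query 2 returns: [(3,)]

Reason: COUNT(*) includes NULLs, COUNT(column) excludes them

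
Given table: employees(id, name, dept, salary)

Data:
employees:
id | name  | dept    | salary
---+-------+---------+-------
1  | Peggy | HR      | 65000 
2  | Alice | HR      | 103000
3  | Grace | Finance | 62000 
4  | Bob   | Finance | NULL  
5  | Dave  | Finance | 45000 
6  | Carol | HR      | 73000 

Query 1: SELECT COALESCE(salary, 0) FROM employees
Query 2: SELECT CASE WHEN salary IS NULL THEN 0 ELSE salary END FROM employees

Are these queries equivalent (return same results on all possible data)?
Yes, equivalent

Both queries return: [(0,), (45000,), (62000,), (65000,), (73000,), (103000,)]

Reason: COALESCE vs CASE for NULL handling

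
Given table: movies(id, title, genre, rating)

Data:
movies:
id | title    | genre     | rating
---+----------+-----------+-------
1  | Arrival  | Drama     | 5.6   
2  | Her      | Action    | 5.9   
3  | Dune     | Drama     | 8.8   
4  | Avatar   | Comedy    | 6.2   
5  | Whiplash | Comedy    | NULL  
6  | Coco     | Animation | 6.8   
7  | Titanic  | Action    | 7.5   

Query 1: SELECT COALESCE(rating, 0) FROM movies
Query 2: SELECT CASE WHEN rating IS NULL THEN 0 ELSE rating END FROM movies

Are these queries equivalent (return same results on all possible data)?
Yes, equivalent

Both queries return: [(0,), (5.6,), (5.9,), (6.2,), (6.8,), (7.5,), (8.8,)]

Reason: COALESCE vs CASE for NULL handling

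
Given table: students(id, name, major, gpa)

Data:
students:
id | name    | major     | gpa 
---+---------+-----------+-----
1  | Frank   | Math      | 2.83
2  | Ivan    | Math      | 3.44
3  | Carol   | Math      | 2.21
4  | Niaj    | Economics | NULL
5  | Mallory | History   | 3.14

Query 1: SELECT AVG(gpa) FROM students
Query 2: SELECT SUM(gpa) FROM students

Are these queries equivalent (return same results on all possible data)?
No, not equivalent

Query 1 returns: [(2.9050000000000002,)]
Query 2 returns: [(11.620000000000001,)]

Reason: AVG vs SUM give different aggregate values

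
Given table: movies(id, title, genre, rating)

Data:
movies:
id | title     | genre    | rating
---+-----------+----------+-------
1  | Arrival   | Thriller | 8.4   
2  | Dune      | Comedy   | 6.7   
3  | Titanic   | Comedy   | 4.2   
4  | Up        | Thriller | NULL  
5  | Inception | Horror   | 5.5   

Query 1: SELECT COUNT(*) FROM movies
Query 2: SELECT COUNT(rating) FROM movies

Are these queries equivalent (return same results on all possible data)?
No, not equivalent

Query 1 returns: [(5,)]
Query 2 returns: [(4,)]

Reason: COUNT(*) includes NULLs, COUNT(column) excludes them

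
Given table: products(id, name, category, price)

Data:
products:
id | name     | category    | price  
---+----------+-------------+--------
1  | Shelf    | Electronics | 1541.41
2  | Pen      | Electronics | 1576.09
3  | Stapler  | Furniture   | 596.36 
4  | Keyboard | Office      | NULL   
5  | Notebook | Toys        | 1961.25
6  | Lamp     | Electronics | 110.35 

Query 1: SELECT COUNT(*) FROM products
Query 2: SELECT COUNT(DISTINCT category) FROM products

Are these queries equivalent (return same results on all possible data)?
No, not equivalent

Query 1 returns: [(6,)]
Query 2 returns: [(4,)]

Reason: COUNT(*) counts rows, COUNT(DISTINCT category) counts unique categorys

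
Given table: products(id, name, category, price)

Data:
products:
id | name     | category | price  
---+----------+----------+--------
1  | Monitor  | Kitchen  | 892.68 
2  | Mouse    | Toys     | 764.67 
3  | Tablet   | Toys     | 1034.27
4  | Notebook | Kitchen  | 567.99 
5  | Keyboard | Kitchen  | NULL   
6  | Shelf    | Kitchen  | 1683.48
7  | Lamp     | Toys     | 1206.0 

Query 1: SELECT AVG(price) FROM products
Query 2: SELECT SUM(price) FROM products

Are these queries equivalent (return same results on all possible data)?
No, not equivalent

Query 1 returns: [(1024.8483333333334,)]
Query 2 returns: [(6149.09,)]

Reason: AVG vs SUM give different aggregate values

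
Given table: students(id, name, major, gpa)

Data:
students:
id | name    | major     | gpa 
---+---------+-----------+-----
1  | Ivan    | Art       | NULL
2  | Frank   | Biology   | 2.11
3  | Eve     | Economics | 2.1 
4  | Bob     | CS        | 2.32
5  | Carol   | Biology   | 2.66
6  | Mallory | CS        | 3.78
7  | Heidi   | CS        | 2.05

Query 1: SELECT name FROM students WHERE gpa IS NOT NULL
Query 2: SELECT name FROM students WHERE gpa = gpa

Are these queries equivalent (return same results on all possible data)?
Yes, equivalent

Both queries return: [('Bob',), ('Carol',), ('Eve',), ('Frank',), ('Heidi',), ('Mallory',)]

Reason: IS NOT NULL vs self-equality (both exclude NULLs)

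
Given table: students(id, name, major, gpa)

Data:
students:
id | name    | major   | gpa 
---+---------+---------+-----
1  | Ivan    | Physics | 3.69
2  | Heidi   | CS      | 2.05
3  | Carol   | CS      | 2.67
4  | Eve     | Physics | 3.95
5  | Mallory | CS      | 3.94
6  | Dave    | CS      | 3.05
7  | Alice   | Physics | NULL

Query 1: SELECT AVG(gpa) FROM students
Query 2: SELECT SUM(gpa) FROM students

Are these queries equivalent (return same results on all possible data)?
No, not equivalent

Query 1 returns: [(3.225,)]
Query 2 returns: [(19.35,)]

Reason: AVG vs SUM give different aggregate values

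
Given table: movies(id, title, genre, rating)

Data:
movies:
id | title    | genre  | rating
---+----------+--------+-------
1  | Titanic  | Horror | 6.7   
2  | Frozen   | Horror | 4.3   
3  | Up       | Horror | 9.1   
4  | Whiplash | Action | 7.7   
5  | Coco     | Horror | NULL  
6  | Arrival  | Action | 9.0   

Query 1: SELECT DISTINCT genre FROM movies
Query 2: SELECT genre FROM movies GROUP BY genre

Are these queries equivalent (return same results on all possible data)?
Yes, equivalent

Both queries return: [('Action',), ('Horror',)]

Reason: Both get unique genres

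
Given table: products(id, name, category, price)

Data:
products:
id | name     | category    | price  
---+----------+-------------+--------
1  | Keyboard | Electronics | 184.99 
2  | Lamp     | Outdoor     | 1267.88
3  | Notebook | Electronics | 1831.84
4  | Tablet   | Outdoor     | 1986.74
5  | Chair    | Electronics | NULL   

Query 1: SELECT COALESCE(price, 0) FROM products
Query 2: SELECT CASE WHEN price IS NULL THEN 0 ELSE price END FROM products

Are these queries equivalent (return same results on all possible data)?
Yes, equivalent

Both queries return: [(0,), (184.99,), (1267.88,), (1831.84,), (1986.74,)]

Reason: COALESCE vs CASE for NULL handling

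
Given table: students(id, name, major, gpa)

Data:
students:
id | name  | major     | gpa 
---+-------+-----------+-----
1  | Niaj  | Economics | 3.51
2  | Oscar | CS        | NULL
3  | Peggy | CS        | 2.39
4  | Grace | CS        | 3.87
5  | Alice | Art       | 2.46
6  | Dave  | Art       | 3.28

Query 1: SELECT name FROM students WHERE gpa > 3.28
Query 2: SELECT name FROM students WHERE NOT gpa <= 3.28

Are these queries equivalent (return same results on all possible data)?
Yes, equivalent

Both queries return: [('Grace',), ('Niaj',)]

Reason: Both filter gpa > 3.28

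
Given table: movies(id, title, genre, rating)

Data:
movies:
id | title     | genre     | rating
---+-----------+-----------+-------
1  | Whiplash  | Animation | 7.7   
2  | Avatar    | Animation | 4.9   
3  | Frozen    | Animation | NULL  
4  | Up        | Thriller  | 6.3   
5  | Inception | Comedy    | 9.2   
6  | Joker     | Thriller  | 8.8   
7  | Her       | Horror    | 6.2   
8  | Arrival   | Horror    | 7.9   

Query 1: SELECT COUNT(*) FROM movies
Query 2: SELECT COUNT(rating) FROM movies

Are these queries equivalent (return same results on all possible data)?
No, not equivalent

Query 1 returns: [(8,)]
Query 2 returns: [(7,)]

Reason: COUNT(*) includes NULLs, COUNT(column) excludes them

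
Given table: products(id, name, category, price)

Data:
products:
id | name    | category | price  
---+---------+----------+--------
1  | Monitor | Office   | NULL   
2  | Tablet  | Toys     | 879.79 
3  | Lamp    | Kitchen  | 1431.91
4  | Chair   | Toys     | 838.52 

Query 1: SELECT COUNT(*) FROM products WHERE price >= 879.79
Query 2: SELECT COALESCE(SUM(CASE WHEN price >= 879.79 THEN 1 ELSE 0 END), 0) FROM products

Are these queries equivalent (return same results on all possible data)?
Yes, equivalent

Both queries return: [(2,)]

Reason: COUNT with WHERE vs conditional SUM (COALESCE handles empty-table NULL)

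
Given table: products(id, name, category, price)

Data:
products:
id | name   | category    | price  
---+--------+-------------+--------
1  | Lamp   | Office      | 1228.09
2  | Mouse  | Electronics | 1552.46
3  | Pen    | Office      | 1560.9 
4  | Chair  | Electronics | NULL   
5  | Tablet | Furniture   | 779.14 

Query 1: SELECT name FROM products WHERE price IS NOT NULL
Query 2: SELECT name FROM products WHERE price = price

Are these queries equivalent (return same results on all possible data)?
Yes, equivalent

Both queries return: [('Lamp',), ('Mouse',), ('Pen',), ('Tablet',)]

Reason: IS NOT NULL vs self-equality (both exclude NULLs)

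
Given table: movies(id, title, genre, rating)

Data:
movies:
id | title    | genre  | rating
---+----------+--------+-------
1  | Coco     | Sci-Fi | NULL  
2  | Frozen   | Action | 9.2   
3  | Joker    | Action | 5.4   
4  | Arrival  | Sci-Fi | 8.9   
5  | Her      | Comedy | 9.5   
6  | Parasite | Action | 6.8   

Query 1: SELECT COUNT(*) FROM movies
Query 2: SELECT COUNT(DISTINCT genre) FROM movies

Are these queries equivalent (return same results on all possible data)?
No, not equivalent

Query 1 returns: [(6,)]
Query 2 returns: [(3,)]

Reason: COUNT(*) counts rows, COUNT(DISTINCT genre) counts unique genres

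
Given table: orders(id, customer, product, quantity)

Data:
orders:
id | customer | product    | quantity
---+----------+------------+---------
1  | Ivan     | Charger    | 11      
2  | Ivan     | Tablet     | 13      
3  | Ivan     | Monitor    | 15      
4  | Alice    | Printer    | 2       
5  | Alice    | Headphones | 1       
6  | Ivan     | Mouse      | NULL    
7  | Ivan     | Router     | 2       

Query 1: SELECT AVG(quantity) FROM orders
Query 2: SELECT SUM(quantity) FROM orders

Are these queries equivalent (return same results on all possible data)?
No, not equivalent

Query 1 returns: [(7.333333333333333,)]
Query 2 returns: [(44,)]

Reason: AVG vs SUM give different aggregate values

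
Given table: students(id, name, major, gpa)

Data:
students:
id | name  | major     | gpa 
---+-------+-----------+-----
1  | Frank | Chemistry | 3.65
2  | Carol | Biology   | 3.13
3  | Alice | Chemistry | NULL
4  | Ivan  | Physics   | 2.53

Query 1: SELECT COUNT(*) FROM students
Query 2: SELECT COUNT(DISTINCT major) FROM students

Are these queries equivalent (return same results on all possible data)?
No, not equivalent

Query 1 returns: [(4,)]
Query 2 returns: [(3,)]

Reason: COUNT(*) counts rows, COUNT(DISTINCT major) counts unique majors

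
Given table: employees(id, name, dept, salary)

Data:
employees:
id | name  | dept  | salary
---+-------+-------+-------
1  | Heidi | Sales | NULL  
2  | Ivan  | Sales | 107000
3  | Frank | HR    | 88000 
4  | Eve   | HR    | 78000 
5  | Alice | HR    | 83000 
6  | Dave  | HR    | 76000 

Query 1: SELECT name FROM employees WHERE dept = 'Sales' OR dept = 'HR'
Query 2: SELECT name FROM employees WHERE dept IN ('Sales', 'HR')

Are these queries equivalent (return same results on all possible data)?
Yes, equivalent

Both queries return: [('Alice',), ('Dave',), ('Eve',), ('Frank',), ('Heidi',), ('Ivan',)]

Reason: OR vs IN are equivalent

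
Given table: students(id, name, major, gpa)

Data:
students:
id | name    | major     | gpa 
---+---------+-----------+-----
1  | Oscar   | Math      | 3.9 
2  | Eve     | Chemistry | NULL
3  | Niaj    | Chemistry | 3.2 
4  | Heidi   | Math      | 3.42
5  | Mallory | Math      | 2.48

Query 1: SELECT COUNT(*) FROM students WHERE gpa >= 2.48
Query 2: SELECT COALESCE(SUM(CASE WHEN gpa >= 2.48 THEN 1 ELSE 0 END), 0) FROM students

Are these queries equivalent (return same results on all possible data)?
Yes, equivalent

Both queries return: [(4,)]

Reason: COUNT with WHERE vs conditional SUM (COALESCE handles empty-table NULL)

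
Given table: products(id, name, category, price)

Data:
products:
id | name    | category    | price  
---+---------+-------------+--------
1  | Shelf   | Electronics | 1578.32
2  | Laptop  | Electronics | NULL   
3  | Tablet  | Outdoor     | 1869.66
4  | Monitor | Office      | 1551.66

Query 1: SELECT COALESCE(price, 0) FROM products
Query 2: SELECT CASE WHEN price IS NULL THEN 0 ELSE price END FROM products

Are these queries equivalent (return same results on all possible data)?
Yes, equivalent

Both queries return: [(0,), (1551.66,), (1578.32,), (1869.66,)]

Reason: COALESCE vs CASE for NULL handling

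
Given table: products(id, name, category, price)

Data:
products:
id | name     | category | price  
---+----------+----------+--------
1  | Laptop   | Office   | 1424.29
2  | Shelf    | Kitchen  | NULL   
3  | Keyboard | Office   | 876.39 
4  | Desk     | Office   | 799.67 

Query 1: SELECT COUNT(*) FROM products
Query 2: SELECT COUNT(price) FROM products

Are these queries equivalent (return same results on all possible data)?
No, not equivalent

Query 1 returns: [(4,)]
Query 2 returns: [(3,)]

Reason: COUNT(*) includes NULLs, COUNT(column) excludes them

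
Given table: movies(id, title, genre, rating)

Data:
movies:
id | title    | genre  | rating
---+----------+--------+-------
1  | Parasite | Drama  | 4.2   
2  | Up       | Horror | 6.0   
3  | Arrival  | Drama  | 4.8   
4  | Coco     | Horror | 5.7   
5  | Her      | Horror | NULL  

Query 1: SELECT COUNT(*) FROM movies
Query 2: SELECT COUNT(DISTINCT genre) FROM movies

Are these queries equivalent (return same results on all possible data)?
No, not equivalent

Query 1 returns: [(5,)]
Query 2 returns: [(2,)]

Reason: COUNT(*) counts rows, COUNT(DISTINCT genre) counts unique genres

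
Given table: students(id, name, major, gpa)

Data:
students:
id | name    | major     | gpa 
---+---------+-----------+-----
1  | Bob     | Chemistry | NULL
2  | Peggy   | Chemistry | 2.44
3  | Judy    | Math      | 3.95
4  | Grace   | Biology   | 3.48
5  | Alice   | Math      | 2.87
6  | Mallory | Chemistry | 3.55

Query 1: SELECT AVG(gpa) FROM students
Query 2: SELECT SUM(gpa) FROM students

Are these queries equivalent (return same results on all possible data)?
No, not equivalent

Query 1 returns: [(3.258,)]
Query 2 returns: [(16.29,)]

Reason: AVG vs SUM give different aggregate values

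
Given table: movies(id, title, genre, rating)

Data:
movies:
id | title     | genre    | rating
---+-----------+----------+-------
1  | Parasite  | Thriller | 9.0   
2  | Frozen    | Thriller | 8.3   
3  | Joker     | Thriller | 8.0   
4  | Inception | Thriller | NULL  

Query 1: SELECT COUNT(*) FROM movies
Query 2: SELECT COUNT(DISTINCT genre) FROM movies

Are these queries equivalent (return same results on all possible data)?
No, not equivalent

Query 1 returns: [(4,)]
Query 2 returns: [(1,)]

Reason: COUNT(*) counts rows, COUNT(DISTINCT genre) counts unique genres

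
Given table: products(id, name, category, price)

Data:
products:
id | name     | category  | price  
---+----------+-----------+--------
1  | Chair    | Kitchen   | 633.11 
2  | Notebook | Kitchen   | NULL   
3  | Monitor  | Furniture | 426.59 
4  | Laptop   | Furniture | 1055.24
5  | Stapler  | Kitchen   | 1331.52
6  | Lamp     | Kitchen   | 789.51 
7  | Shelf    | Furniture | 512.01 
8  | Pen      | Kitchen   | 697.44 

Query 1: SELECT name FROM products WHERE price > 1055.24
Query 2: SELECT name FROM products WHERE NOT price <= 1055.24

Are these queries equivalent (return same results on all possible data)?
Yes, equivalent

Both queries return: [('Stapler',)]

Reason: Both filter price > 1055.24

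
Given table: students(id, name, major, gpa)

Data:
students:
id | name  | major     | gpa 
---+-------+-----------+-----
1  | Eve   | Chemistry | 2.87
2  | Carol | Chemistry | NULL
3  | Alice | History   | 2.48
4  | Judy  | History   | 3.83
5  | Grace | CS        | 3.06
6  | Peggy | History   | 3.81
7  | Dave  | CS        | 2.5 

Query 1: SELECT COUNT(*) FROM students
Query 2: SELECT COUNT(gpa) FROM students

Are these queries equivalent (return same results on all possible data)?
No, not equivalent

Query 1 returns: [(7,)]
Query 2 returns: [(6,)]

Reason: COUNT(*) includes NULLs, COUNT(column) excludes them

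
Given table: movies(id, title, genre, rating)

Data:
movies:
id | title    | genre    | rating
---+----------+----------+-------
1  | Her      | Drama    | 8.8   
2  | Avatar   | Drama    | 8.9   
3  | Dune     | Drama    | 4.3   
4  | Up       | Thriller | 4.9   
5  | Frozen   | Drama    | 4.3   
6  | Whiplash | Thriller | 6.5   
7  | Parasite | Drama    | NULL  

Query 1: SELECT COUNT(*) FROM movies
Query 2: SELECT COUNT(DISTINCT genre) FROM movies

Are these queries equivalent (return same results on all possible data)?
No, not equivalent

Query 1 returns: [(7,)]
Query 2 returns: [(2,)]

Reason: COUNT(*) counts rows, COUNT(DISTINCT genre) counts unique genres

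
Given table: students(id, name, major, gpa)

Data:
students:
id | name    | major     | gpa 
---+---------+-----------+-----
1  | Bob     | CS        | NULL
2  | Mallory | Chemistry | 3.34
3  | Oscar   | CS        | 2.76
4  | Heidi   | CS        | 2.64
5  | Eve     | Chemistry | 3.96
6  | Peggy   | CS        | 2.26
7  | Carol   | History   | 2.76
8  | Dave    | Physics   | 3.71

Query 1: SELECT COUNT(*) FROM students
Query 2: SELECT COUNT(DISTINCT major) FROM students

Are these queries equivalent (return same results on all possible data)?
No, not equivalent

Query 1 returns: [(8,)]
Query 2 returns: [(4,)]

Reason: COUNT(*) counts rows, COUNT(DISTINCT major) counts unique majors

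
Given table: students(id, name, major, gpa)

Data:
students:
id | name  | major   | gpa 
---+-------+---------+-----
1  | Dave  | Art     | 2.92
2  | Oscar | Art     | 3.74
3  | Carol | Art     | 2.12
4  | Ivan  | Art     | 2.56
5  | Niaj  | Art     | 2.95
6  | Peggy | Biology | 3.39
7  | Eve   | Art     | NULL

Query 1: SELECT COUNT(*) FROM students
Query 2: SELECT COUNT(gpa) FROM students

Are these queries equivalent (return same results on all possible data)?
No, not equivalent

Query 1 returns: [(7,)]
Query 2 returns: [(6,)]

Reason: COUNT(*) includes NULLs, COUNT(column) excludes them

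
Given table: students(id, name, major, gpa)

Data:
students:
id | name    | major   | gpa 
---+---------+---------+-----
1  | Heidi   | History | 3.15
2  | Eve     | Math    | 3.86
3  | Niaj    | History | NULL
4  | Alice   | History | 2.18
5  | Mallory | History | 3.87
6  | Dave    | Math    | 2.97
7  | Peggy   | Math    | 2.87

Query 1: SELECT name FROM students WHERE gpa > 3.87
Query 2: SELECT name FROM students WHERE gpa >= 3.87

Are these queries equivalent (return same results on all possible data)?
No, not equivalent

Query 1 returns: []
Query 2 returns: [('Mallory',)]

Reason: > vs >= gives different results when gpa = 3.87 exists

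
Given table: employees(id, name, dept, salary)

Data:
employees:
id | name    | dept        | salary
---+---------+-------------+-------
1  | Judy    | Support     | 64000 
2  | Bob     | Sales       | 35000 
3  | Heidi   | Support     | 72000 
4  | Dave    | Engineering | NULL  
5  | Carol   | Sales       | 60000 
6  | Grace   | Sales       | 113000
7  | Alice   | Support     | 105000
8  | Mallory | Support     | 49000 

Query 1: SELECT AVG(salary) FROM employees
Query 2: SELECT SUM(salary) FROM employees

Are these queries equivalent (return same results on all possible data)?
No, not equivalent

Query 1 returns: [(71142.85714285714,)]
Query 2 returns: [(498000,)]

Reason: AVG vs SUM give different aggregate values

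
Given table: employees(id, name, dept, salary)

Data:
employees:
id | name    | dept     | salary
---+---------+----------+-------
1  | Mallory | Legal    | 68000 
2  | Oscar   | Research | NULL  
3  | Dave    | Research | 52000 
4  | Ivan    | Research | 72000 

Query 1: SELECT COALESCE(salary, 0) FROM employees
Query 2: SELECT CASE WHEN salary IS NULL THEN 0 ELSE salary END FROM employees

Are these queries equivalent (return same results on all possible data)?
Yes, equivalent

Both queries return: [(0,), (52000,), (68000,), (72000,)]

Reason: COALESCE vs CASE for NULL handling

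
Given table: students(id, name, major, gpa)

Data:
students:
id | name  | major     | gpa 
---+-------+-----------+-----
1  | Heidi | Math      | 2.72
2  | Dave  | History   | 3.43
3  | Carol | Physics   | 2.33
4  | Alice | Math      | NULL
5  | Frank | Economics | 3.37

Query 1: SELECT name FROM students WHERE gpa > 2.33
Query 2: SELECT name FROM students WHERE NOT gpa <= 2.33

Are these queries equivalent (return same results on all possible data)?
Yes, equivalent

Both queries return: [('Dave',), ('Frank',), ('Heidi',)]

Reason: Both filter gpa > 2.33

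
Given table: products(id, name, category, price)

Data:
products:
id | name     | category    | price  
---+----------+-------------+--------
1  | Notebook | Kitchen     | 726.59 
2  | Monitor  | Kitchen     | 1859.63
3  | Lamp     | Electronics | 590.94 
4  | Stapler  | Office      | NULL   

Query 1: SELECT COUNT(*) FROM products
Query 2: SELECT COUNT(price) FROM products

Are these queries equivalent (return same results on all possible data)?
No, not equivalent

Query 1 returns: [(4,)]
Query 2 returns: [(3,)]

Reason: COUNT(*) includes NULLs, COUNT(column) excludes them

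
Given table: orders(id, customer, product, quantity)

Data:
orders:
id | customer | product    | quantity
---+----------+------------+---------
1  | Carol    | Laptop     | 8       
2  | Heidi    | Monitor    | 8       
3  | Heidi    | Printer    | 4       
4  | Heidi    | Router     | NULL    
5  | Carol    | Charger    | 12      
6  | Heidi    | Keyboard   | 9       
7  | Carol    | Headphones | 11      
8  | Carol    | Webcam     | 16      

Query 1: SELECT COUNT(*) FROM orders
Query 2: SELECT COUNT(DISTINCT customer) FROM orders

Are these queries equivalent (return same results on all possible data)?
No, not equivalent

Query 1 returns: [(8,)]
Query 2 returns: [(2,)]

Reason: COUNT(*) counts rows, COUNT(DISTINCT customer) counts unique customers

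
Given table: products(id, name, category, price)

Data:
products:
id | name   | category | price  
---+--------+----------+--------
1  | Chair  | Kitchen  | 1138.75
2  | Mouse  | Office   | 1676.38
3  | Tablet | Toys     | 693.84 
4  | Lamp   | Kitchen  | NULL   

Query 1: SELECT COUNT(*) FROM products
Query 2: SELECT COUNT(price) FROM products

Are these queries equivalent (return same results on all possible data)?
No, not equivalent

Query 1 returns: [(4,)]
Query 2 returns: [(3,)]

Reason: COUNT(*) includes NULLs, COUNT(column) excludes them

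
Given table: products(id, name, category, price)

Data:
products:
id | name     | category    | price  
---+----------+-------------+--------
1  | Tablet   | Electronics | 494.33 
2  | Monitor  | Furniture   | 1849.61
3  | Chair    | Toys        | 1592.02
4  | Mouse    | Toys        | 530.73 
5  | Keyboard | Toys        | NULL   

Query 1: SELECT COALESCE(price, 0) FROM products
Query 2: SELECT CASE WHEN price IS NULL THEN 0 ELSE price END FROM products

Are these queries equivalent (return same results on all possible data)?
Yes, equivalent

Both queries return: [(0,), (494.33,), (530.73,), (1592.02,), (1849.61,)]

Reason: COALESCE vs CASE for NULL handling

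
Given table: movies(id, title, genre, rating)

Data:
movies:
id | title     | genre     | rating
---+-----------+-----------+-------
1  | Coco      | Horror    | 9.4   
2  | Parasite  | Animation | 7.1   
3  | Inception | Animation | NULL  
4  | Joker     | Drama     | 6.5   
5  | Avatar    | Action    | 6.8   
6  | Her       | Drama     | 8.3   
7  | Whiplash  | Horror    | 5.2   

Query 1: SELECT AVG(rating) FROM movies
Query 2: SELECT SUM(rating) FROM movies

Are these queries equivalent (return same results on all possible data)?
No, not equivalent

Query 1 returns: [(7.216666666666666,)]
Query 2 returns: [(43.3,)]

Reason: AVG vs SUM give different aggregate values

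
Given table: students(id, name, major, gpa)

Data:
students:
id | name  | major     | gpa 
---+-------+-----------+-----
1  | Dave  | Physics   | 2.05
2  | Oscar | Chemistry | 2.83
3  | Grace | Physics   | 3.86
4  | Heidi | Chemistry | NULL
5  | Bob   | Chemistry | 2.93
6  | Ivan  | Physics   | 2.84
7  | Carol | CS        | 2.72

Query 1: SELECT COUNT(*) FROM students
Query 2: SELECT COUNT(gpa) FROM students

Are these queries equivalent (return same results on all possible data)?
No, not equivalent

Query 1 returns: [(7,)]
Query 2 returns: [(6,)]

Reason: COUNT(*) includes NULLs, COUNT(column) excludes them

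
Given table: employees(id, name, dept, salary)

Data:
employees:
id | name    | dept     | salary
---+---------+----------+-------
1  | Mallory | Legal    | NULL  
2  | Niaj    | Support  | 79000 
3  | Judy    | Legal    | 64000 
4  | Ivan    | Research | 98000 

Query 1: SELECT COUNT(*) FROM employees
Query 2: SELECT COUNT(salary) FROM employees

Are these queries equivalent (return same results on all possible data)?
No, not equivalent

Query 1 returns: [(4,)]
Query 2 returns: [(3,)]

Reason: COUNT(*) includes NULLs, COUNT(column) excludes them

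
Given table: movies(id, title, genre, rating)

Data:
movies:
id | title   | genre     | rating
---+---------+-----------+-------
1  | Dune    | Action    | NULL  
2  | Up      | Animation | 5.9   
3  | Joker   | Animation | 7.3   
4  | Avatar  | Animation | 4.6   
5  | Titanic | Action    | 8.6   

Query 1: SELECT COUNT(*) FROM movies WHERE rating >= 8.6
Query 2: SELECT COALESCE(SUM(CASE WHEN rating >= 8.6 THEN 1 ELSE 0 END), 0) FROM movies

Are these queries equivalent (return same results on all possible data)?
Yes, equivalent

Both queries return: [(1,)]

Reason: COUNT with WHERE vs conditional SUM (COALESCE handles empty-table NULL)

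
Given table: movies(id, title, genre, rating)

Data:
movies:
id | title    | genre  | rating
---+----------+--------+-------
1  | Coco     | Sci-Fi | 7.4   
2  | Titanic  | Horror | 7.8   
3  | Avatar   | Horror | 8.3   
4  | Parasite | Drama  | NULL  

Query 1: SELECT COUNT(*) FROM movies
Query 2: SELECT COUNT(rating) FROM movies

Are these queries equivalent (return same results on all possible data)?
No, not equivalent

Query 1 returns: [(4,)]
Query 2 returns: [(3,)]

Reason: COUNT(*) includes NULLs, COUNT(column) excludes them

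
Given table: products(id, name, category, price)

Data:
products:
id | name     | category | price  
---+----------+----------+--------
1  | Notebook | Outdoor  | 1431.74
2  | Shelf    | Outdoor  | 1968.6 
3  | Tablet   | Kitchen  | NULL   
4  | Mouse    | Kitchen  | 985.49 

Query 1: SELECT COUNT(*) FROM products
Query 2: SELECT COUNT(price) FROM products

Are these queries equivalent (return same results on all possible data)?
No, not equivalent

Query 1 returns: [(4,)]
Query 2 returns: [(3,)]

Reason: COUNT(*) includes NULLs, COUNT(column) excludes them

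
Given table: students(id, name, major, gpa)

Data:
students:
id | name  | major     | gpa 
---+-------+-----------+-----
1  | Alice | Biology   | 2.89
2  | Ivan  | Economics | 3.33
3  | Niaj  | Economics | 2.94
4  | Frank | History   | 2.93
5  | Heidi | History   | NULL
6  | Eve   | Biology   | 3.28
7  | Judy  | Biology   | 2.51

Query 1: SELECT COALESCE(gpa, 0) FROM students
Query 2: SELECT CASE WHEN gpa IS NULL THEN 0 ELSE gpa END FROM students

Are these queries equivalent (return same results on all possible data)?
Yes, equivalent

Both queries return: [(0,), (2.51,), (2.89,), (2.93,), (2.94,), (3.28,), (3.33,)]

Reason: COALESCE vs CASE for NULL handling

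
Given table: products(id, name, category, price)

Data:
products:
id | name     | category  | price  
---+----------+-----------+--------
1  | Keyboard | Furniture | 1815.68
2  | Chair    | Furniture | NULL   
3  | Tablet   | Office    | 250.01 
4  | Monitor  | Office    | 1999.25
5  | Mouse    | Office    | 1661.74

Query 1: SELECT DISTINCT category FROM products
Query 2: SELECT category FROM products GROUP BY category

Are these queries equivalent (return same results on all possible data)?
Yes, equivalent

Both queries return: [('Furniture',), ('Office',)]

Reason: Both get unique categorys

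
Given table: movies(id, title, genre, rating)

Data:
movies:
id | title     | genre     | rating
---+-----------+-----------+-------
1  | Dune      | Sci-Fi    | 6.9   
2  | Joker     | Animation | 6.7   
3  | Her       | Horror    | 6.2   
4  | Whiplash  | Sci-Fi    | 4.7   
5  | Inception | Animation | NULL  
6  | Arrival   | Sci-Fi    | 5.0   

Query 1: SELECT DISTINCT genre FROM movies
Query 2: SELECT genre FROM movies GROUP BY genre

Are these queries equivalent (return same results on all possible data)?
Yes, equivalent

Both queries return: [('Animation',), ('Horror',), ('Sci-Fi',)]

Reason: Both get unique genres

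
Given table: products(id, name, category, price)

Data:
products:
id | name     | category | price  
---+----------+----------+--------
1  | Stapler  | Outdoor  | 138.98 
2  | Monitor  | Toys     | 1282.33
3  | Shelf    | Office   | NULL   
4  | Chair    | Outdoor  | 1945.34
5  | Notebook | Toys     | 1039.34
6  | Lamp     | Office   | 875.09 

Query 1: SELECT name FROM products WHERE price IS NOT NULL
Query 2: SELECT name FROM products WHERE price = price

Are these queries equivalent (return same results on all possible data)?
Yes, equivalent

Both queries return: [('Chair',), ('Lamp',), ('Monitor',), ('Notebook',), ('Stapler',)]

Reason: IS NOT NULL vs self-equality (both exclude NULLs)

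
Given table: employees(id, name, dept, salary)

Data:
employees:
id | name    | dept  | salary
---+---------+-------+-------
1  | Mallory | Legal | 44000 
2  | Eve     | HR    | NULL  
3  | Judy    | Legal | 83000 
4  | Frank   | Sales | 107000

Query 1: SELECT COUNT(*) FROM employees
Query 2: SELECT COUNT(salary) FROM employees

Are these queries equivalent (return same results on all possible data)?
No, not equivalent

Query 1 returns: [(4,)]
Query 2 returns: [(3,)]

Reason: COUNT(*) includes NULLs, COUNT(column) excludes them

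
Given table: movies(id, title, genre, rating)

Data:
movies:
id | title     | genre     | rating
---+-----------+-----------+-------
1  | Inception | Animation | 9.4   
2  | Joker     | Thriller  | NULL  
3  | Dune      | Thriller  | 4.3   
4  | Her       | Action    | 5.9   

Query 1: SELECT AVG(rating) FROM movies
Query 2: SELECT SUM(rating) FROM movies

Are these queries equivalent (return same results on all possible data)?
No, not equivalent

Query 1 returns: [(6.533333333333334,)]
Query 2 returns: [(19.6,)]

Reason: AVG vs SUM give different aggregate values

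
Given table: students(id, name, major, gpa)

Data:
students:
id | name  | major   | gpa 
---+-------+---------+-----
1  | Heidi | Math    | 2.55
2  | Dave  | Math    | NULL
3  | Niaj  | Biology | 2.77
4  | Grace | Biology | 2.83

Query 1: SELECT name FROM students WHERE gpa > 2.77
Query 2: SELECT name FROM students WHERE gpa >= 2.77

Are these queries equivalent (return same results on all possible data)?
No, not equivalent

Query 1 returns: [('Grace',)]
Query 2 returns: [('Niaj',), ('Grace',)]

Reason: > vs >= gives different results when gpa = 2.77 exists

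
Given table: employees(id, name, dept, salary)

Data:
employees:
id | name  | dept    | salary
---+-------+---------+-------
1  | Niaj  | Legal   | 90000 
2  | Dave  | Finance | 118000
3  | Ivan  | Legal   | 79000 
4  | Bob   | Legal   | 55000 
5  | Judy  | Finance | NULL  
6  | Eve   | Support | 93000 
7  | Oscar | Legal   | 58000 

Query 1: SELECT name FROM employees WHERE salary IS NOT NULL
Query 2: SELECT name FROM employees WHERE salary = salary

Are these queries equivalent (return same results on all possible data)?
Yes, equivalent

Both queries return: [('Bob',), ('Dave',), ('Eve',), ('Ivan',), ('Niaj',), ('Oscar',)]

Reason: IS NOT NULL vs self-equality (both exclude NULLs)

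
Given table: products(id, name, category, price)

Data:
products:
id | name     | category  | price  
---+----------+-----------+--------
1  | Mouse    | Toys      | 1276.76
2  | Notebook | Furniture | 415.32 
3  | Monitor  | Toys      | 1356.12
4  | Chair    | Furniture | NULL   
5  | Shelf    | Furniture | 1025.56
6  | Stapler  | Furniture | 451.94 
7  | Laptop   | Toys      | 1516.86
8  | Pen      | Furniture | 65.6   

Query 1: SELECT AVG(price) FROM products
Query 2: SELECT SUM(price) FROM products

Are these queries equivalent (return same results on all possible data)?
No, not equivalent

Query 1 returns: [(872.5942857142857,)]
Query 2 returns: [(6108.16,)]

Reason: AVG vs SUM give different aggregate values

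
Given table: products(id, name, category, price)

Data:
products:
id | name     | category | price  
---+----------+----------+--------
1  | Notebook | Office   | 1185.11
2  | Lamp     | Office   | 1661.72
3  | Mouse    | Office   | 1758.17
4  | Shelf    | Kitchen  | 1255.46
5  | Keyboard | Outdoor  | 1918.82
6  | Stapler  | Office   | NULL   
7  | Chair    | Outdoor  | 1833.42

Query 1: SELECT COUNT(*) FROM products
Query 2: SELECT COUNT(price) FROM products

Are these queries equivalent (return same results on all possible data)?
No, not equivalent

Query 1 returns: [(7,)]
Query 2 returns: [(6,)]

Reason: COUNT(*) includes NULLs, COUNT(column) excludes them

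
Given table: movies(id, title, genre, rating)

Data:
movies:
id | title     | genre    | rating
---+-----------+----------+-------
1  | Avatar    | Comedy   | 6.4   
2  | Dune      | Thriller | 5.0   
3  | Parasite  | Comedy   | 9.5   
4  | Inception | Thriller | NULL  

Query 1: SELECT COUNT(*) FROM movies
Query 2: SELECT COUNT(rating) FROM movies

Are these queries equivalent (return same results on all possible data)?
No, not equivalent

Query 1 returns: [(4,)]
Query 2 returns: [(3,)]

Reason: COUNT(*) includes NULLs, COUNT(column) excludes them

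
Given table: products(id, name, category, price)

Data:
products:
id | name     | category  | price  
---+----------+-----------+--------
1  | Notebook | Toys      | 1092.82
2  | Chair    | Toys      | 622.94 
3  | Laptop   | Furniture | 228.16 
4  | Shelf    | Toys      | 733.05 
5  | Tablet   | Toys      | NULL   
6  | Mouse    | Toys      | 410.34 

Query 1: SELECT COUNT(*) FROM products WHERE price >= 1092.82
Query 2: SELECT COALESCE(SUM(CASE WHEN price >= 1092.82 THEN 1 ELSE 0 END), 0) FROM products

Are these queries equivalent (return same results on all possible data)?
Yes, equivalent

Both queries return: [(1,)]

Reason: COUNT with WHERE vs conditional SUM (COALESCE handles empty-table NULL)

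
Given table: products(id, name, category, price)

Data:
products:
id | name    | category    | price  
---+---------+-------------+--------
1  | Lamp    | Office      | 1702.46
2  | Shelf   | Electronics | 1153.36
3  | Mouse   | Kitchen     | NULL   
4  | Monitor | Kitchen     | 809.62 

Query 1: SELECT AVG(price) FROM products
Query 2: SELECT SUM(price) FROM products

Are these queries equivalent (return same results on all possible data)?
No, not equivalent

Query 1 returns: [(1221.8133333333333,)]
Query 2 returns: [(3665.44,)]

Reason: AVG vs SUM give different aggregate values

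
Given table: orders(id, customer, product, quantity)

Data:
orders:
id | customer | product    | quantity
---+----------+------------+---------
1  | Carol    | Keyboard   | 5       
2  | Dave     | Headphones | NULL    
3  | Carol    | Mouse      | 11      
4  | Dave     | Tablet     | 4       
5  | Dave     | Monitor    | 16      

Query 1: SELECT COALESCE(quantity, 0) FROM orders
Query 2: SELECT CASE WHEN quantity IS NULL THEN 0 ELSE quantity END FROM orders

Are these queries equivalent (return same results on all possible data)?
Yes, equivalent

Both queries return: [(0,), (4,), (5,), (11,), (16,)]

Reason: COALESCE vs CASE for NULL handling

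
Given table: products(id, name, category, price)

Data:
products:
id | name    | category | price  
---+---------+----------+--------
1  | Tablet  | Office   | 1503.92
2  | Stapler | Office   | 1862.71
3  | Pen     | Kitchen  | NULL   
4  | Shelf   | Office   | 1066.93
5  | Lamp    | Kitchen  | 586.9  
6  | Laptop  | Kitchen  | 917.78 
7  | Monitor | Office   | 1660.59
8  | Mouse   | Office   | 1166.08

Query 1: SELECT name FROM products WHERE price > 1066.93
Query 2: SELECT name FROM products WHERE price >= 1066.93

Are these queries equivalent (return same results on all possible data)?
No, not equivalent

Query 1 returns: [('Tablet',), ('Stapler',), ('Monitor',), ('Mouse',)]
Query 2 returns: [('Tablet',), ('Stapler',), ('Shelf',), ('Monitor',), ('Mouse',)]

Reason: > vs >= gives different results when price = 1066.93 exists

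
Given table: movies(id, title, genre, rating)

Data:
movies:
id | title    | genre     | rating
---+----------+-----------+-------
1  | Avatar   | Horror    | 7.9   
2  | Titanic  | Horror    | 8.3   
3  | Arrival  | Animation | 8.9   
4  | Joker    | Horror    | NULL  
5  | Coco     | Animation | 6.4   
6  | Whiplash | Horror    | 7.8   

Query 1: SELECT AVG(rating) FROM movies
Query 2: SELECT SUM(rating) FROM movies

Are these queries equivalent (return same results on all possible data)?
No, not equivalent

Query 1 returns: [(7.860000000000001,)]
Query 2 returns: [(39.300000000000004,)]

Reason: AVG vs SUM give different aggregate values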